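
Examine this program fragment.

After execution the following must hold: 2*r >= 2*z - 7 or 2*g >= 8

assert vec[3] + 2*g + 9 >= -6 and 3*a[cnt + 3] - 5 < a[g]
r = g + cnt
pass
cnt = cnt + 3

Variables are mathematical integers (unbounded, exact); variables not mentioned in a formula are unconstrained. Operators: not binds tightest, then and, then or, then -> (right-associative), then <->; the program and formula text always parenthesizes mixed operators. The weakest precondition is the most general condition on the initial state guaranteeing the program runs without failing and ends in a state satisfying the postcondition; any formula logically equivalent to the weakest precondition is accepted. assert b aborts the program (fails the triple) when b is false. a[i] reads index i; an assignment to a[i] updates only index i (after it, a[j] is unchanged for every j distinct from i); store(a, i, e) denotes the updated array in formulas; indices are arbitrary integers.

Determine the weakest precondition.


Working backward. After the program, 2*r >= 2*z - 7 or 2*g >= 8 must hold.
Before cnt := cnt + 3: 2*r >= 2*z - 7 or 2*g >= 8
Before skip: 2*r >= 2*z - 7 or 2*g >= 8
Before r := g + cnt: 2*cnt + 2*g >= 2*z - 7 or 2*g >= 8
Before assert vec[3] + 2*g + 9 >= -6 and 3*a[cnt + 3] - 5 < a[g]: vec[3] + 2*g >= -15 and 3*a[cnt + 3] < a[g] + 5 and (2*cnt + 2*g >= 2*z - 7 or 2*g >= 8)
Answer: WP = vec[3] + 2*g >= -15 and 3*a[cnt + 3] < a[g] + 5 and (2*cnt + 2*g >= 2*z - 7 or 2*g >= 8)


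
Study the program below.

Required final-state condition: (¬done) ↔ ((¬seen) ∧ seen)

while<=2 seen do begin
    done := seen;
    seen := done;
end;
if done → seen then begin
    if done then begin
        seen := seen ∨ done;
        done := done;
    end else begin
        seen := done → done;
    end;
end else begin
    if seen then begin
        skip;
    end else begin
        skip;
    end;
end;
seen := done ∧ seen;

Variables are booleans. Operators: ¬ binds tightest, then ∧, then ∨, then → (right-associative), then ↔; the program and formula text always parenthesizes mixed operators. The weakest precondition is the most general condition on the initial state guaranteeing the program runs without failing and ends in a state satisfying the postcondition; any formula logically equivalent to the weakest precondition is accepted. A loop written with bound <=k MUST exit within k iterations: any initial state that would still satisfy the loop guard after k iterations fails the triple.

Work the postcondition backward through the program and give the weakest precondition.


Working backward. After the program, the postcondition (¬done) ↔ ((¬seen) ∧ seen) must hold; in canonical form it is done.
Before seen := done ∧ seen: done
Then branch requires (¬done) → done; else branch requires (seen → done) ∧ ((¬seen) → done).
Before the if: ((done → seen) → ((¬done) → done)) ∧ ((¬(done → seen)) → ((seen → done) ∧ ((¬seen) → done)))
Before the loop (bound <=2), unroll the exhaustion recursion (WP_0 = exit-now case; WP_j = one more guarded iteration, up to j = 2):
  WP_0: (¬seen) ∧ ((done → seen) → ((¬done) → done)) ∧ ((¬(done → seen)) → ((seen → done) ∧ ((¬seen) → done)))
  WP_1: (seen → ((¬seen) ∧ ((¬seen) → seen))) ∧ ((¬seen) → (((done → seen) → ((¬done) → done)) ∧ ((¬(done → seen)) → ((seen → done) ∧ ((¬seen) → done)))))
  WP_2: (seen → ((seen → ((¬seen) ∧ ((¬seen) → seen))) ∧ ((¬seen) → ((¬seen) → seen)))) ∧ ((¬seen) → (((done → seen) → ((¬done) → done)) ∧ ((¬(done → seen)) → ((seen → done) ∧ ((¬seen) → done)))))
So before the loop: (seen → ((seen → ((¬seen) ∧ ((¬seen) → seen))) ∧ ((¬seen) → ((¬seen) → seen)))) ∧ ((¬seen) → (((done → seen) → ((¬done) → done)) ∧ ((¬(done → seen)) → ((seen → done) ∧ ((¬seen) → done)))))
Answer: WP = (seen → ((seen → ((¬seen) ∧ ((¬seen) → seen))) ∧ ((¬seen) → ((¬seen) → seen)))) ∧ ((¬seen) → (((done → seen) → ((¬done) → done)) ∧ ((¬(done → seen)) → ((seen → done) ∧ ((¬seen) → done)))))


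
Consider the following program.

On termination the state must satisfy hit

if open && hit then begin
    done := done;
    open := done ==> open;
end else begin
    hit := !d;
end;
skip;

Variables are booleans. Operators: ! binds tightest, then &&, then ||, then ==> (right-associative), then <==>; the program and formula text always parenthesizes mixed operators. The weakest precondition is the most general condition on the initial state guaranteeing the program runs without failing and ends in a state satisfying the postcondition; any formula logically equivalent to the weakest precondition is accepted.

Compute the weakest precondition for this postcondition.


Working backward. After the program, hit must hold.
Before skip: hit
Then branch requires hit; else branch requires !d.
Before the if: ((open && hit) ==> hit) && ((!(open && hit)) ==> (!d))
Answer: WP = ((open && hit) ==> hit) && ((!(open && hit)) ==> (!d))


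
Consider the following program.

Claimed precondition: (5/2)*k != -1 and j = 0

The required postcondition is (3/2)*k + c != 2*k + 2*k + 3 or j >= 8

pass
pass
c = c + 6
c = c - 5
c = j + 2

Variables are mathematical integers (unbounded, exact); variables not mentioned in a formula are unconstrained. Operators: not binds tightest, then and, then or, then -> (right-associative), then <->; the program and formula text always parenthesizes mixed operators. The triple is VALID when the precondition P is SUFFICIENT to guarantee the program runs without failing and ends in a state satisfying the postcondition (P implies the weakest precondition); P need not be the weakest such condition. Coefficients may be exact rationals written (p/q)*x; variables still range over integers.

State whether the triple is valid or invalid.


Working backward. After the program, the postcondition (3/2)*k + c != 2*k + 2*k + 3 or j >= 8 must hold; in canonical form it is c != (5/2)*k + 3 or j >= 8.
Before c := j + 2: j != (5/2)*k + 1 or j >= 8
Before c := c - 5: j != (5/2)*k + 1 or j >= 8
Before c := c + 6: j != (5/2)*k + 1 or j >= 8
Before skip: j != (5/2)*k + 1 or j >= 8
Before skip: j != (5/2)*k + 1 or j >= 8
The weakest precondition is j != (5/2)*k + 1 or j >= 8.
Check whether (5/2)*k != -1 and j = 0 implies it.
Every state satisfying the precondition satisfies the weakest precondition: the implication holds.
Answer: valid


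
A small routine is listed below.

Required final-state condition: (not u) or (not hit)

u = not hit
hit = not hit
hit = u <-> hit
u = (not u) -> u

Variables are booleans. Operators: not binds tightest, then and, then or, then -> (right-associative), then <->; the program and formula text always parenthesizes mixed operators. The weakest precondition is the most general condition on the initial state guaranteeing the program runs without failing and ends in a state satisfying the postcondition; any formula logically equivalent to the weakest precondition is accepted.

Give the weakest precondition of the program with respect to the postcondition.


Working backward. After the program, (not u) or (not hit) must hold.
Before u := (not u) -> u: (not ((not u) -> u)) or (not hit)
Before hit := u <-> hit: (not ((not u) -> u)) or (not (u <-> hit))
Before hit := not hit: (not ((not u) -> u)) or (not (u <-> (not hit)))
Before u := not hit: not (hit -> (not hit))
Answer: WP = not (hit -> (not hit))


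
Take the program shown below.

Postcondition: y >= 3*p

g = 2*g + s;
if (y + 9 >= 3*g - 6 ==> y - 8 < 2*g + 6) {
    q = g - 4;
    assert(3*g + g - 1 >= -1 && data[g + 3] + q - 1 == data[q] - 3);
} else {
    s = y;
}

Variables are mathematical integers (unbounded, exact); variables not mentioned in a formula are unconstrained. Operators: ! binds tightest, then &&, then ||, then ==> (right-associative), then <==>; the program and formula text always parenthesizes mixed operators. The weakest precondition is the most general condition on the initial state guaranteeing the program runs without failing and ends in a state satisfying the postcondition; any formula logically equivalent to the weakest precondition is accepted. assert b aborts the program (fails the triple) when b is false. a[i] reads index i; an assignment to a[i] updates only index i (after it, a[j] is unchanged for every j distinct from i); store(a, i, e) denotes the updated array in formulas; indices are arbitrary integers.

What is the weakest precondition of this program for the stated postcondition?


Working backward. After the program, y >= 3*p must hold.
Then branch requires 4*g >= 0 && data[g + 3] + g == data[g - 4] + 2 && y >= 3*p; else branch requires y >= 3*p.
Before the if: ((y >= 3*g - 15 ==> y < 2*g + 14) ==> (4*g >= 0 && data[g + 3] + g == data[g - 4] + 2 && y >= 3*p)) && ((!(y >= 3*g - 15 ==> y < 2*g + 14)) ==> y >= 3*p)
Before g := 2*g + s: ((y >= 6*g + 3*s - 15 ==> y < 4*g + 2*s + 14) ==> (8*g + 4*s >= 0 && data[2*g + s + 3] + 2*g + s == data[2*g + s - 4] + 2 && y >= 3*p)) && ((!(y >= 6*g + 3*s - 15 ==> y < 4*g + 2*s + 14)) ==> y >= 3*p)
Answer: WP = ((y >= 6*g + 3*s - 15 ==> y < 4*g + 2*s + 14) ==> (8*g + 4*s >= 0 && data[2*g + s + 3] + 2*g + s == data[2*g + s - 4] + 2 && y >= 3*p)) && ((!(y >= 6*g + 3*s - 15 ==> y < 4*g + 2*s + 14)) ==> y >= 3*p)


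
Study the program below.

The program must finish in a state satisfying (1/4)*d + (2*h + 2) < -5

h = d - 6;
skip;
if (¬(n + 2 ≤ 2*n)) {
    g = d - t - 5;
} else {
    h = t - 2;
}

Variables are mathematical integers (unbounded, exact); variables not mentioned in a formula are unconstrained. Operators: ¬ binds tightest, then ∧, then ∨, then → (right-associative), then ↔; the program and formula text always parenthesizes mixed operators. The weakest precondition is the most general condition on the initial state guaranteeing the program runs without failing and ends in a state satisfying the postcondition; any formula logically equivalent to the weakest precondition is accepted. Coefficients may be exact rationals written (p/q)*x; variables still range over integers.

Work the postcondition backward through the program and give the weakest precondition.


Working backward. After the program, the postcondition (1/4)*d + (2*h + 2) < -5 must hold; in canonical form it is (1/4)*d + 2*h < -7.
Then branch requires (1/4)*d + 2*h < -7; else branch requires (1/4)*d + 2*t < -3.
Before the if: ((¬(n ≥ 2)) → (1/4)*d + 2*h < -7) ∧ (n ≥ 2 → (1/4)*d + 2*t < -3)
Before skip: ((¬(n ≥ 2)) → (1/4)*d + 2*h < -7) ∧ (n ≥ 2 → (1/4)*d + 2*t < -3)
Before h := d - 6: ((¬(n ≥ 2)) → (9/4)*d < 5) ∧ (n ≥ 2 → (1/4)*d + 2*t < -3)
Answer: WP = ((¬(n ≥ 2)) → (9/4)*d < 5) ∧ (n ≥ 2 → (1/4)*d + 2*t < -3)


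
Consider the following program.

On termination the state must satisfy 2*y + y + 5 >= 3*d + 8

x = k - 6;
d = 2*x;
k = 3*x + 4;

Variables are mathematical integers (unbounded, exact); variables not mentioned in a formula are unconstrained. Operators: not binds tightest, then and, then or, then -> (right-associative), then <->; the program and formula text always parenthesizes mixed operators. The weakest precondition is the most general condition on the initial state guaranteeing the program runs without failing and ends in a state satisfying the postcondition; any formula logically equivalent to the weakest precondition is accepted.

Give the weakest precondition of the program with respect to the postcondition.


Working backward. After the program, the postcondition 2*y + y + 5 >= 3*d + 8 must hold; in canonical form it is 3*y >= 3*d + 3.
Before k := 3*x + 4: 3*y >= 3*d + 3
Before d := 2*x: 3*y >= 6*x + 3
Before x := k - 6: 3*y >= 6*k - 33
Answer: WP = 3*y >= 6*k - 33


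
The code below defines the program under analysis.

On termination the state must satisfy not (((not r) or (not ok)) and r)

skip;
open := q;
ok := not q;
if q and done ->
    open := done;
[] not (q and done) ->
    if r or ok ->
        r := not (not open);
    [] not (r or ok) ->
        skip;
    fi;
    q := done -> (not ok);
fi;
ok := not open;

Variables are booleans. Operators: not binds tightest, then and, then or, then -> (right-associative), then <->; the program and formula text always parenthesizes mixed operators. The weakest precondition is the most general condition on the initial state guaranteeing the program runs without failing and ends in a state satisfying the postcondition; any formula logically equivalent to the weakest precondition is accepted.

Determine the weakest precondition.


Working backward. After the program, not (((not r) or (not ok)) and r) must hold.
Before ok := not open: not (((not r) or open) and r)
Then branch requires not (((not r) or done) and r); else branch requires ((r or ok) -> (not open)) and ((not (r or ok)) -> (not (((not r) or open) and r))).
Before the if: ((q and done) -> (not (((not r) or done) and r))) and ((not (q and done)) -> (((r or ok) -> (not open)) and ((not (r or ok)) -> (not (((not r) or open) and r)))))
Before ok := not q: ((q and done) -> (not (((not r) or done) and r))) and ((not (q and done)) -> (((r or (not q)) -> (not open)) and ((not (r or (not q))) -> (not (((not r) or open) and r)))))
Before open := q: ((q and done) -> (not (((not r) or done) and r))) and ((not (q and done)) -> (((r or (not q)) -> (not q)) and ((not (r or (not q))) -> (not (((not r) or q) and r)))))
Before skip: ((q and done) -> (not (((not r) or done) and r))) and ((not (q and done)) -> (((r or (not q)) -> (not q)) and ((not (r or (not q))) -> (not (((not r) or q) and r)))))
Answer: WP = ((q and done) -> (not (((not r) or done) and r))) and ((not (q and done)) -> (((r or (not q)) -> (not q)) and ((not (r or (not q))) -> (not (((not r) or q) and r)))))


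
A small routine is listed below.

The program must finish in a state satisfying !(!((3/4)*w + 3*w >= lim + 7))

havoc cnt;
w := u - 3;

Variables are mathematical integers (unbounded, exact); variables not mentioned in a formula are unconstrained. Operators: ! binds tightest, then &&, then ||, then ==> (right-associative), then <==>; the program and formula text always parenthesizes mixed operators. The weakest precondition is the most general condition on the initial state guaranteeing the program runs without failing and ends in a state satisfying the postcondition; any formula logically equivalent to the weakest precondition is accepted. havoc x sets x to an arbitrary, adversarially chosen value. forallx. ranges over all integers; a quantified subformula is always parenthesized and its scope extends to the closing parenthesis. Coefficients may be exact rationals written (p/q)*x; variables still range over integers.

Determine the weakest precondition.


Working backward. After the program, the postcondition !(!((3/4)*w + 3*w >= lim + 7)) must hold; in canonical form it is (15/4)*w >= lim + 7.
Before w := u - 3: (15/4)*u >= lim + 73/4
Before havoc cnt: (15/4)*u >= lim + 73/4
Answer: WP = (15/4)*u >= lim + 73/4


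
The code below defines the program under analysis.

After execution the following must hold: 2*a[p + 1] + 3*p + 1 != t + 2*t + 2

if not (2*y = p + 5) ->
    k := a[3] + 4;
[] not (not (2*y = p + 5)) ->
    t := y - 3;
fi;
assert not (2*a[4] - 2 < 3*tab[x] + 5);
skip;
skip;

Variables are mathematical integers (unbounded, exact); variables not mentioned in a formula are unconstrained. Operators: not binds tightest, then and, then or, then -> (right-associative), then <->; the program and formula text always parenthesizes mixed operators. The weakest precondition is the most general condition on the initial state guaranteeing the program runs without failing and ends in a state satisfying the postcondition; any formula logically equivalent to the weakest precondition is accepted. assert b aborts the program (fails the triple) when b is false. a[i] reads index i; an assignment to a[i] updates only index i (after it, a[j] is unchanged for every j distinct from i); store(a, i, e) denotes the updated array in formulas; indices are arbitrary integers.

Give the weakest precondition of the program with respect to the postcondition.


Working backward. After the program, the postcondition 2*a[p + 1] + 3*p + 1 != t + 2*t + 2 must hold; in canonical form it is 2*a[p + 1] + 3*p != 3*t + 1.
Before skip: 2*a[p + 1] + 3*p != 3*t + 1
Before skip: 2*a[p + 1] + 3*p != 3*t + 1
Before assert not (2*a[4] - 2 < 3*tab[x] + 5): (not (2*a[4] < 3*tab[x] + 7)) and 2*a[p + 1] + 3*p != 3*t + 1
Then branch requires (not (2*a[4] < 3*tab[x] + 7)) and 2*a[p + 1] + 3*p != 3*t + 1; else branch requires (not (2*a[4] < 3*tab[x] + 7)) and 2*a[p + 1] + 3*p != 3*y - 8.
Before the if: ((not (2*y = p + 5)) -> ((not (2*a[4] < 3*tab[x] + 7)) and 2*a[p + 1] + 3*p != 3*t + 1)) and (2*y = p + 5 -> ((not (2*a[4] < 3*tab[x] + 7)) and 2*a[p + 1] + 3*p != 3*y - 8))
Answer: WP = ((not (2*y = p + 5)) -> ((not (2*a[4] < 3*tab[x] + 7)) and 2*a[p + 1] + 3*p != 3*t + 1)) and (2*y = p + 5 -> ((not (2*a[4] < 3*tab[x] + 7)) and 2*a[p + 1] + 3*p != 3*y - 8))


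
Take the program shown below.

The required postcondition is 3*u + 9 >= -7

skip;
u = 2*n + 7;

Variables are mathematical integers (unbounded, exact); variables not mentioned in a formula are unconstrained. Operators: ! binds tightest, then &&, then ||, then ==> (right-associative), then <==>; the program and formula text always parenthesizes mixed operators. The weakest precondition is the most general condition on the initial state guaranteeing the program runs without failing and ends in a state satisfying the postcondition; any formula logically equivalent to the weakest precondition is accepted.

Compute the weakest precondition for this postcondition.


Working backward. After the program, the postcondition 3*u + 9 >= -7 must hold; in canonical form it is 3*u >= -16.
Before u := 2*n + 7: 6*n >= -37
Before skip: 6*n >= -37
Answer: WP = 6*n >= -37


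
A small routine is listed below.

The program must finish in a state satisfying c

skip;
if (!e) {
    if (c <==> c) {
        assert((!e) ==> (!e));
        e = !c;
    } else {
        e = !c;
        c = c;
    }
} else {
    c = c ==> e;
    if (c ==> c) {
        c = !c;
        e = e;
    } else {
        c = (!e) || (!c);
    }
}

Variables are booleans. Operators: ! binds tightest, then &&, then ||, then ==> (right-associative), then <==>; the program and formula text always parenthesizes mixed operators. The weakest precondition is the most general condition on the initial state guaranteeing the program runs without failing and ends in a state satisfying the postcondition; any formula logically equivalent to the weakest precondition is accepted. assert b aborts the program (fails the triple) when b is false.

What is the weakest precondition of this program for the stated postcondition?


Working backward. After the program, c must hold.
Then branch requires c; else branch requires !(c ==> e).
Before the if: ((!e) ==> c) && (e ==> (!(c ==> e)))
Before skip: ((!e) ==> c) && (e ==> (!(c ==> e)))
Answer: WP = ((!e) ==> c) && (e ==> (!(c ==> e)))


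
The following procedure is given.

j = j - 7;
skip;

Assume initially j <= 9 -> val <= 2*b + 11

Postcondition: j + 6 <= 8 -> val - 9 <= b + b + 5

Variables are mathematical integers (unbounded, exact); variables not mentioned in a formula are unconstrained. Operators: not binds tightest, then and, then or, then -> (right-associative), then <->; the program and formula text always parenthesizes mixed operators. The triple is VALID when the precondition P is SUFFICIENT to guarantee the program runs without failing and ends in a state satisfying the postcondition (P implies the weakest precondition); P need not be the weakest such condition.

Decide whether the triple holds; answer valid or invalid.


Working backward. After the program, the postcondition j + 6 <= 8 -> val - 9 <= b + b + 5 must hold; in canonical form it is j <= 2 -> val <= 2*b + 14.
Before skip: j <= 2 -> val <= 2*b + 14
Before j := j - 7: j <= 9 -> val <= 2*b + 14
The weakest precondition is j <= 9 -> val <= 2*b + 14.
Check whether j <= 9 -> val <= 2*b + 11 implies it.
Every state satisfying the precondition satisfies the weakest precondition: the implication holds.
Answer: valid


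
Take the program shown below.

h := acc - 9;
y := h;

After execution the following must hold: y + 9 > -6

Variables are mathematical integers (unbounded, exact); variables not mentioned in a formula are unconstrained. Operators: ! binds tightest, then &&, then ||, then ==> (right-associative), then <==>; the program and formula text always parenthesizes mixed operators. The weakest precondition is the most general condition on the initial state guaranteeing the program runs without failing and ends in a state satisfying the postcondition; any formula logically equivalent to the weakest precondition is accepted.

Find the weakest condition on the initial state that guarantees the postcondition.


Working backward. After the program, the postcondition y + 9 > -6 must hold; in canonical form it is y > -15.
Before y := h: h > -15
Before h := acc - 9: acc > -6
Answer: WP = acc > -6


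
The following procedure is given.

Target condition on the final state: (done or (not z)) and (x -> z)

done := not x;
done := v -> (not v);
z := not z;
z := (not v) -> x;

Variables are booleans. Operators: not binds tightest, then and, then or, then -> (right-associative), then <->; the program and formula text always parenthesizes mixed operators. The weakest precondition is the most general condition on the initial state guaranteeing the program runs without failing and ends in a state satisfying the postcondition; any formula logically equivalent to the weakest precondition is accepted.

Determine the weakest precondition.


Working backward. After the program, (done or (not z)) and (x -> z) must hold.
Before z := (not v) -> x: (done or (not ((not v) -> x))) and (x -> ((not v) -> x))
Before z := not z: (done or (not ((not v) -> x))) and (x -> ((not v) -> x))
Before done := v -> (not v): ((v -> (not v)) or (not ((not v) -> x))) and (x -> ((not v) -> x))
Before done := not x: ((v -> (not v)) or (not ((not v) -> x))) and (x -> ((not v) -> x))
Answer: WP = ((v -> (not v)) or (not ((not v) -> x))) and (x -> ((not v) -> x))


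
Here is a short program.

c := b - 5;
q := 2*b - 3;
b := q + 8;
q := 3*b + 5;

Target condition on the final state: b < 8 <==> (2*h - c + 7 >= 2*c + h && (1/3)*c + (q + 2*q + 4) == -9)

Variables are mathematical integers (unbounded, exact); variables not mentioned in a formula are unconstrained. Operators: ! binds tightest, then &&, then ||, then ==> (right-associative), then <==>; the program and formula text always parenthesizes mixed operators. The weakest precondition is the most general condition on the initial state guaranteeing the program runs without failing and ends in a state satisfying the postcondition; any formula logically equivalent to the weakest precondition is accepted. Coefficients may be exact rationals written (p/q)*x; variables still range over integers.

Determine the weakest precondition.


Working backward. After the program, the postcondition b < 8 <==> (2*h - c + 7 >= 2*c + h && (1/3)*c + (q + 2*q + 4) == -9) must hold; in canonical form it is b < 8 <==> (h >= 3*c - 7 && (1/3)*c + 3*q == -13).
Before q := 3*b + 5: b < 8 <==> (h >= 3*c - 7 && 9*b + (1/3)*c == -28)
Before b := q + 8: q < 0 <==> (h >= 3*c - 7 && (1/3)*c + 9*q == -100)
Before q := 2*b - 3: 2*b < 3 <==> (h >= 3*c - 7 && 18*b + (1/3)*c == -73)
Before c := b - 5: 2*b < 3 <==> (h >= 3*b - 22 && (55/3)*b == -214/3)
Answer: WP = 2*b < 3 <==> (h >= 3*b - 22 && (55/3)*b == -214/3)


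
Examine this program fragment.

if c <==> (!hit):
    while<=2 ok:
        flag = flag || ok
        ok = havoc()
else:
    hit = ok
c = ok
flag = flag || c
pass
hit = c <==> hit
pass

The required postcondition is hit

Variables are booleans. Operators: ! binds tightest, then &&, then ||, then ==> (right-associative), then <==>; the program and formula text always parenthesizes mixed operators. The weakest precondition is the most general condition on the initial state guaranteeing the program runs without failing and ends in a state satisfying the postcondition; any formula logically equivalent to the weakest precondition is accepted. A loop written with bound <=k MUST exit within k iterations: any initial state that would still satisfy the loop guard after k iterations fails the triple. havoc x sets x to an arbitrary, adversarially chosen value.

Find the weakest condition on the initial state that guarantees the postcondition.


Working backward. After the program, hit must hold.
Before skip: hit
Before hit := c <==> hit: c <==> hit
Before skip: c <==> hit
Before flag := flag || c: c <==> hit
Before c := ok: ok <==> hit
Then branch requires (!ok) && ((!ok) ==> (ok <==> hit)); else branch requires true.
Before the if: (c <==> (!hit)) ==> ((!ok) && ((!ok) ==> (ok <==> hit)))
Answer: WP = (c <==> (!hit)) ==> ((!ok) && ((!ok) ==> (ok <==> hit)))


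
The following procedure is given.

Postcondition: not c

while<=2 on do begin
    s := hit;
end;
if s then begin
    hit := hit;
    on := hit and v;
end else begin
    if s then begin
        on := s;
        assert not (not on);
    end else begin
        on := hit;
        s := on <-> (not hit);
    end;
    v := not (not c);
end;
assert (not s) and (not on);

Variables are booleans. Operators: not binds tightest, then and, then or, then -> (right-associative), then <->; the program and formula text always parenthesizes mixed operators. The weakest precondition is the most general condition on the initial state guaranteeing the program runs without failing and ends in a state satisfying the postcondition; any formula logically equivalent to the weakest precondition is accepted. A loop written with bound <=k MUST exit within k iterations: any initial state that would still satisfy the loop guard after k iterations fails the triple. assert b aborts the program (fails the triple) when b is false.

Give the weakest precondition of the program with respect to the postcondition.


Working backward. After the program, not c must hold.
Before assert (not s) and (not on): (not s) and (not on) and (not c)
Then branch requires (not s) and (not (hit and v)) and (not c); else branch requires (not s) and ((not s) -> ((not (hit <-> (not hit))) and (not hit) and (not c))).
Before the if: (s -> ((not s) and (not (hit and v)) and (not c))) and ((not s) -> ((not s) and ((not s) -> ((not (hit <-> (not hit))) and (not hit) and (not c)))))
Before the loop (bound <=2), unroll the exhaustion recursion (WP_0 = exit-now case; WP_j = one more guarded iteration, up to j = 2):
  WP_0: (not on) and (s -> ((not s) and (not (hit and v)) and (not c))) and ((not s) -> ((not s) and ((not s) -> ((not (hit <-> (not hit))) and (not hit) and (not c)))))
  WP_1: (on -> ((not on) and (hit -> ((not hit) and (not (hit and v)) and (not c))) and ((not hit) -> ((not hit) and ((not hit) -> ((not (hit <-> (not hit))) and (not hit) and (not c))))))) and ((not on) -> ((s -> ((not s) and (not (hit and v)) and (not c))) and ((not s) -> ((not s) and ((not s) -> ((not (hit <-> (not hit))) and (not hit) and (not c)))))))
  WP_2: (on -> ((on -> ((not on) and (hit -> ((not hit) and (not (hit and v)) and (not c))) and ((not hit) -> ((not hit) and ((not hit) -> ((not (hit <-> (not hit))) and (not hit) and (not c))))))) and ((not on) -> ((hit -> ((not hit) and (not (hit and v)) and (not c))) and ((not hit) -> ((not hit) and ((not hit) -> ((not (hit <-> (not hit))) and (not hit) and (not c))))))))) and ((not on) -> ((s -> ((not s) and (not (hit and v)) and (not c))) and ((not s) -> ((not s) and ((not s) -> ((not (hit <-> (not hit))) and (not hit) and (not c)))))))
So before the loop: (on -> ((on -> ((not on) and (hit -> ((not hit) and (not (hit and v)) and (not c))) and ((not hit) -> ((not hit) and ((not hit) -> ((not (hit <-> (not hit))) and (not hit) and (not c))))))) and ((not on) -> ((hit -> ((not hit) and (not (hit and v)) and (not c))) and ((not hit) -> ((not hit) and ((not hit) -> ((not (hit <-> (not hit))) and (not hit) and (not c))))))))) and ((not on) -> ((s -> ((not s) and (not (hit and v)) and (not c))) and ((not s) -> ((not s) and ((not s) -> ((not (hit <-> (not hit))) and (not hit) and (not c)))))))
Answer: WP = (on -> ((on -> ((not on) and (hit -> ((not hit) and (not (hit and v)) and (not c))) and ((not hit) -> ((not hit) and ((not hit) -> ((not (hit <-> (not hit))) and (not hit) and (not c))))))) and ((not on) -> ((hit -> ((not hit) and (not (hit and v)) and (not c))) and ((not hit) -> ((not hit) and ((not hit) -> ((not (hit <-> (not hit))) and (not hit) and (not c))))))))) and ((not on) -> ((s -> ((not s) and (not (hit and v)) and (not c))) and ((not s) -> ((not s) and ((not s) -> ((not (hit <-> (not hit))) and (not hit) and (not c)))))))


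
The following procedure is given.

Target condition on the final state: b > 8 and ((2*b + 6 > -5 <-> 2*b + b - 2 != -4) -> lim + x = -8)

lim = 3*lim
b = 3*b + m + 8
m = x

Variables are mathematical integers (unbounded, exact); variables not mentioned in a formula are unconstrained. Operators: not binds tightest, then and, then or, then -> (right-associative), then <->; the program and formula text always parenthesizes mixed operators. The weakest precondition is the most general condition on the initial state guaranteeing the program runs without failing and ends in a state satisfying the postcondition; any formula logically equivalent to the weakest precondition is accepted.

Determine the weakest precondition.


Working backward. After the program, the postcondition b > 8 and ((2*b + 6 > -5 <-> 2*b + b - 2 != -4) -> lim + x = -8) must hold; in canonical form it is b > 8 and ((2*b > -11 <-> 3*b != -2) -> lim + x = -8).
Before m := x: b > 8 and ((2*b > -11 <-> 3*b != -2) -> lim + x = -8)
Before b := 3*b + m + 8: 3*b + m > 0 and ((6*b + 2*m > -27 <-> 9*b + 3*m != -26) -> lim + x = -8)
Before lim := 3*lim: 3*b + m > 0 and ((6*b + 2*m > -27 <-> 9*b + 3*m != -26) -> 3*lim + x = -8)
Answer: WP = 3*b + m > 0 and ((6*b + 2*m > -27 <-> 9*b + 3*m != -26) -> 3*lim + x = -8)


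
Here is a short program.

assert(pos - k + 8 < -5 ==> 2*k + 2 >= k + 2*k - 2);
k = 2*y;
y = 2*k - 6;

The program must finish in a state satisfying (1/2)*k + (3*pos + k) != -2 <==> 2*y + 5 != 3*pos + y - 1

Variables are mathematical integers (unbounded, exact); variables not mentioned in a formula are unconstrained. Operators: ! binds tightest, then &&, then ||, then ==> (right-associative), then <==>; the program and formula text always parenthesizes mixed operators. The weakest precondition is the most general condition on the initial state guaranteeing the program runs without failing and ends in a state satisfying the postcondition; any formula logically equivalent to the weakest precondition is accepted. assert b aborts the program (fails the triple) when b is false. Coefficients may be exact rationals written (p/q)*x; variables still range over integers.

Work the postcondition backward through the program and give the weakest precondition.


Working backward. After the program, the postcondition (1/2)*k + (3*pos + k) != -2 <==> 2*y + 5 != 3*pos + y - 1 must hold; in canonical form it is (3/2)*k + 3*pos != -2 <==> y != 3*pos - 6.
Before y := 2*k - 6: (3/2)*k + 3*pos != -2 <==> 2*k != 3*pos
Before k := 2*y: 3*pos + 3*y != -2 <==> 4*y != 3*pos
Before assert pos - k + 8 < -5 ==> 2*k + 2 >= k + 2*k - 2: (pos < k - 13 ==> k <= 4) && (3*pos + 3*y != -2 <==> 4*y != 3*pos)
Answer: WP = (pos < k - 13 ==> k <= 4) && (3*pos + 3*y != -2 <==> 4*y != 3*pos)


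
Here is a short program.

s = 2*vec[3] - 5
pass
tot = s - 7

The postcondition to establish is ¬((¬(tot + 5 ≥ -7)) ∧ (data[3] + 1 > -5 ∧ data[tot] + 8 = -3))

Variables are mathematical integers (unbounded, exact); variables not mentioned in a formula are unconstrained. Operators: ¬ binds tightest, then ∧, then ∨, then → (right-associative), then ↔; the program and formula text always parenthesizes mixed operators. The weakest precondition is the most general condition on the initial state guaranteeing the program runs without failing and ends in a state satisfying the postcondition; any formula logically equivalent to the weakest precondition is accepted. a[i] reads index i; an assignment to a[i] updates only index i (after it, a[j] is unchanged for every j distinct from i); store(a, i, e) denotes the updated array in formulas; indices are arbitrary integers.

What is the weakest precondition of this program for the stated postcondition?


Working backward. After the program, the postcondition ¬((¬(tot + 5 ≥ -7)) ∧ (data[3] + 1 > -5 ∧ data[tot] + 8 = -3)) must hold; in canonical form it is ¬((¬(tot ≥ -12)) ∧ data[3] > -6 ∧ data[tot] = -11).
Before tot := s - 7: ¬((¬(s ≥ -5)) ∧ data[3] > -6 ∧ data[s - 7] = -11)
Before skip: ¬((¬(s ≥ -5)) ∧ data[3] > -6 ∧ data[s - 7] = -11)
Before s := 2*vec[3] - 5: ¬((¬(2*vec[3] ≥ 0)) ∧ data[3] > -6 ∧ data[2*vec[3] - 12] = -11)
Answer: WP = ¬((¬(2*vec[3] ≥ 0)) ∧ data[3] > -6 ∧ data[2*vec[3] - 12] = -11)


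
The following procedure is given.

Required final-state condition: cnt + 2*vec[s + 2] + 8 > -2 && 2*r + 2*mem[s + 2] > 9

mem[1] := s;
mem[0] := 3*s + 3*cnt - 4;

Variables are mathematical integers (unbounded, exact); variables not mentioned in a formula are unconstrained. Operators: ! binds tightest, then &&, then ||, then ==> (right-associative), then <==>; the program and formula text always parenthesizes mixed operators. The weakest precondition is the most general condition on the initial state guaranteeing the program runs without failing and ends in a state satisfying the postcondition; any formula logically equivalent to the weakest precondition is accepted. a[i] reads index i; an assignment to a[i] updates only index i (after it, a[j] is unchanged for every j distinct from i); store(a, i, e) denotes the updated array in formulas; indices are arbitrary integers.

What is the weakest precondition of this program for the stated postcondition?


Working backward. After the program, the postcondition cnt + 2*vec[s + 2] + 8 > -2 && 2*r + 2*mem[s + 2] > 9 must hold; in canonical form it is 2*vec[s + 2] + cnt > -10 && 2*mem[s + 2] + 2*r > 9.
Before mem[0] := 3*s + 3*cnt - 4: 2*vec[s + 2] + cnt > -10 && 2*store(mem, 0, 3*cnt + 3*s - 4)[s + 2] + 2*r > 9
Before mem[1] := s: 2*vec[s + 2] + cnt > -10 && 2*store(store(mem, 1, s), 0, 3*cnt + 3*s - 4)[s + 2] + 2*r > 9
Answer: WP = 2*vec[s + 2] + cnt > -10 && 2*store(store(mem, 1, s), 0, 3*cnt + 3*s - 4)[s + 2] + 2*r > 9


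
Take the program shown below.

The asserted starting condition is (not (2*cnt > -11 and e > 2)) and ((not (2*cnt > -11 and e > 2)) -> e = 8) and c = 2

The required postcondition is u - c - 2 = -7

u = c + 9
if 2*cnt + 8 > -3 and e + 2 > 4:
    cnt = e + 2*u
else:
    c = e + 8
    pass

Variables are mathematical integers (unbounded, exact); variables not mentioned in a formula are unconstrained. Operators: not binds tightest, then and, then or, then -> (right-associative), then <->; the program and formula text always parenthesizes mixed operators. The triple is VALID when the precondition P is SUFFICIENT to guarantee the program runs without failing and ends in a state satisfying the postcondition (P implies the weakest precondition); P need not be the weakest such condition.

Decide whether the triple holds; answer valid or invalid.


Working backward. After the program, the postcondition u - c - 2 = -7 must hold; in canonical form it is u = c - 5.
Then branch requires u = c - 5; else branch requires u = e + 3.
Before the if: ((2*cnt > -11 and e > 2) -> u = c - 5) and ((not (2*cnt > -11 and e > 2)) -> u = e + 3)
Before u := c + 9: (not (2*cnt > -11 and e > 2)) and ((not (2*cnt > -11 and e > 2)) -> c = e - 6)
The weakest precondition is (not (2*cnt > -11 and e > 2)) and ((not (2*cnt > -11 and e > 2)) -> c = e - 6).
Check whether (not (2*cnt > -11 and e > 2)) and ((not (2*cnt > -11 and e > 2)) -> e = 8) and c = 2 implies it.
Every state satisfying the precondition satisfies the weakest precondition: the implication holds.
Answer: valid


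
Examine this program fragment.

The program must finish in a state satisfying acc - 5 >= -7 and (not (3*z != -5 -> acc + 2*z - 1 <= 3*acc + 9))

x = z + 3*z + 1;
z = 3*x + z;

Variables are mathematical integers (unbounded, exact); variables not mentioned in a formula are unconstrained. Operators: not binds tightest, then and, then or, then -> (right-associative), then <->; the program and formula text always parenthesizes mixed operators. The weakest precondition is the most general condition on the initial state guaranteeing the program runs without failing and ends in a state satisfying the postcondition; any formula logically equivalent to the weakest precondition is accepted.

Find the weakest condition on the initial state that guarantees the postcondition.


Working backward. After the program, the postcondition acc - 5 >= -7 and (not (3*z != -5 -> acc + 2*z - 1 <= 3*acc + 9)) must hold; in canonical form it is acc >= -2 and (not (3*z != -5 -> 2*z <= 2*acc + 10)).
Before z := 3*x + z: acc >= -2 and (not (9*x + 3*z != -5 -> 6*x + 2*z <= 2*acc + 10))
Before x := z + 3*z + 1: acc >= -2 and (not (39*z != -14 -> 26*z <= 2*acc + 4))
Answer: WP = acc >= -2 and (not (39*z != -14 -> 26*z <= 2*acc + 4))


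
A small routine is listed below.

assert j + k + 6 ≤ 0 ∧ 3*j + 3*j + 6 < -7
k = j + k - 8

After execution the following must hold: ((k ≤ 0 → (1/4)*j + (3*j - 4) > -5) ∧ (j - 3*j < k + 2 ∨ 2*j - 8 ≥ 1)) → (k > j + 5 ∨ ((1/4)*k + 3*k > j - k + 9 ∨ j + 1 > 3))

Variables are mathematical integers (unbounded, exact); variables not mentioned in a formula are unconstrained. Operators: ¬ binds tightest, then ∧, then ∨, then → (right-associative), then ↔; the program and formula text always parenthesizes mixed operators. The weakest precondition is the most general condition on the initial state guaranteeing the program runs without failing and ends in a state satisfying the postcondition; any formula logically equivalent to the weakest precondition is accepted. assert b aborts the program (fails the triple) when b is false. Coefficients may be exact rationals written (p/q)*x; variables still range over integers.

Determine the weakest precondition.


Working backward. After the program, the postcondition ((k ≤ 0 → (1/4)*j + (3*j - 4) > -5) ∧ (j - 3*j < k + 2 ∨ 2*j - 8 ≥ 1)) → (k > j + 5 ∨ ((1/4)*k + 3*k > j - k + 9 ∨ j + 1 > 3)) must hold; in canonical form it is ((k ≤ 0 → (13/4)*j > -1) ∧ (2*j + k > -2 ∨ 2*j ≥ 9)) → (k > j + 5 ∨ (17/4)*k > j + 9 ∨ j > 2).
Before k := j + k - 8: ((j + k ≤ 8 → (13/4)*j > -1) ∧ (3*j + k > 6 ∨ 2*j ≥ 9)) → (k > 13 ∨ (13/4)*j + (17/4)*k > 43 ∨ j > 2)
Before assert j + k + 6 ≤ 0 ∧ 3*j + 3*j + 6 < -7: j + k ≤ -6 ∧ 6*j < -13 ∧ (((j + k ≤ 8 → (13/4)*j > -1) ∧ (3*j + k > 6 ∨ 2*j ≥ 9)) → (k > 13 ∨ (13/4)*j + (17/4)*k > 43 ∨ j > 2))
Answer: WP = j + k ≤ -6 ∧ 6*j < -13 ∧ (((j + k ≤ 8 → (13/4)*j > -1) ∧ (3*j + k > 6 ∨ 2*j ≥ 9)) → (k > 13 ∨ (13/4)*j + (17/4)*k > 43 ∨ j > 2))


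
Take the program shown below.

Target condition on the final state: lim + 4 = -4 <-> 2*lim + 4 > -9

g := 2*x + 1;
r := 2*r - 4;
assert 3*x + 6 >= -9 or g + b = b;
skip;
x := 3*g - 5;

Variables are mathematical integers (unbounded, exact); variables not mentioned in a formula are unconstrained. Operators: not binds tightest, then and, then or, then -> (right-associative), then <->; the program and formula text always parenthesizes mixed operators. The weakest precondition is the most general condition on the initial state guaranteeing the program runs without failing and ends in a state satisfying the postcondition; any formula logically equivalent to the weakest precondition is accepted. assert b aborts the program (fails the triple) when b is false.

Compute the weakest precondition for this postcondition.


Working backward. After the program, the postcondition lim + 4 = -4 <-> 2*lim + 4 > -9 must hold; in canonical form it is lim = -8 <-> 2*lim > -13.
Before x := 3*g - 5: lim = -8 <-> 2*lim > -13
Before skip: lim = -8 <-> 2*lim > -13
Before assert 3*x + 6 >= -9 or g + b = b: (3*x >= -15 or g = 0) and (lim = -8 <-> 2*lim > -13)
Before r := 2*r - 4: (3*x >= -15 or g = 0) and (lim = -8 <-> 2*lim > -13)
Before g := 2*x + 1: (3*x >= -15 or 2*x = -1) and (lim = -8 <-> 2*lim > -13)
Answer: WP = (3*x >= -15 or 2*x = -1) and (lim = -8 <-> 2*lim > -13)
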